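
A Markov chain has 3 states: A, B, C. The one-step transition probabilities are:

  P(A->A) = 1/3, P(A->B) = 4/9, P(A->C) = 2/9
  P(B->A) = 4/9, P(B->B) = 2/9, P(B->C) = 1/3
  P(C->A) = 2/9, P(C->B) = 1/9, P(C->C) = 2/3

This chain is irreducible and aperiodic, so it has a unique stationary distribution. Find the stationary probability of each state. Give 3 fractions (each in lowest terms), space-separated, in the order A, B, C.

Answer: 9/29 7/29 13/29

Derivation:
The stationary distribution satisfies pi = pi * P, i.e.:
  pi_A = 1/3*pi_A + 4/9*pi_B + 2/9*pi_C
  pi_B = 4/9*pi_A + 2/9*pi_B + 1/9*pi_C
  pi_C = 2/9*pi_A + 1/3*pi_B + 2/3*pi_C
with normalization: pi_A + pi_B + pi_C = 1.

Using the first 2 balance equations plus normalization, the linear system A*pi = b is:
  [-2/3, 4/9, 2/9] . pi = 0
  [4/9, -7/9, 1/9] . pi = 0
  [1, 1, 1] . pi = 1

Solving yields:
  pi_A = 9/29
  pi_B = 7/29
  pi_C = 13/29

Verification (pi * P):
  9/29*1/3 + 7/29*4/9 + 13/29*2/9 = 9/29 = pi_A  (ok)
  9/29*4/9 + 7/29*2/9 + 13/29*1/9 = 7/29 = pi_B  (ok)
  9/29*2/9 + 7/29*1/3 + 13/29*2/3 = 13/29 = pi_C  (ok)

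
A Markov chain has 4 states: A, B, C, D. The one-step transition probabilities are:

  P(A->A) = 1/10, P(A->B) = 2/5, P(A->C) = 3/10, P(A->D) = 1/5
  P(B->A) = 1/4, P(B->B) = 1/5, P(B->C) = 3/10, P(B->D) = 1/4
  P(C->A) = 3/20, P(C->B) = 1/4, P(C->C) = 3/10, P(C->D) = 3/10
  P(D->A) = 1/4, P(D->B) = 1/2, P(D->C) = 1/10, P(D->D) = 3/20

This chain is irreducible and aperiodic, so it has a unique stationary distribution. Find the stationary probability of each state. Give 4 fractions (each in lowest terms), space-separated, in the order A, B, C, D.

The stationary distribution satisfies pi = pi * P, i.e.:
  pi_A = 1/10*pi_A + 1/4*pi_B + 3/20*pi_C + 1/4*pi_D
  pi_B = 2/5*pi_A + 1/5*pi_B + 1/4*pi_C + 1/2*pi_D
  pi_C = 3/10*pi_A + 3/10*pi_B + 3/10*pi_C + 1/10*pi_D
  pi_D = 1/5*pi_A + 1/4*pi_B + 3/10*pi_C + 3/20*pi_D
with normalization: pi_A + pi_B + pi_C + pi_D = 1.

Using the first 3 balance equations plus normalization, the linear system A*pi = b is:
  [-9/10, 1/4, 3/20, 1/4] . pi = 0
  [2/5, -4/5, 1/4, 1/2] . pi = 0
  [3/10, 3/10, -7/10, 1/10] . pi = 0
  [1, 1, 1, 1] . pi = 1

Solving yields:
  pi_A = 499/2555
  pi_B = 1639/5110
  pi_C = 649/2555
  pi_D = 235/1022

Verification (pi * P):
  499/2555*1/10 + 1639/5110*1/4 + 649/2555*3/20 + 235/1022*1/4 = 499/2555 = pi_A  (ok)
  499/2555*2/5 + 1639/5110*1/5 + 649/2555*1/4 + 235/1022*1/2 = 1639/5110 = pi_B  (ok)
  499/2555*3/10 + 1639/5110*3/10 + 649/2555*3/10 + 235/1022*1/10 = 649/2555 = pi_C  (ok)
  499/2555*1/5 + 1639/5110*1/4 + 649/2555*3/10 + 235/1022*3/20 = 235/1022 = pi_D  (ok)

Answer: 499/2555 1639/5110 649/2555 235/1022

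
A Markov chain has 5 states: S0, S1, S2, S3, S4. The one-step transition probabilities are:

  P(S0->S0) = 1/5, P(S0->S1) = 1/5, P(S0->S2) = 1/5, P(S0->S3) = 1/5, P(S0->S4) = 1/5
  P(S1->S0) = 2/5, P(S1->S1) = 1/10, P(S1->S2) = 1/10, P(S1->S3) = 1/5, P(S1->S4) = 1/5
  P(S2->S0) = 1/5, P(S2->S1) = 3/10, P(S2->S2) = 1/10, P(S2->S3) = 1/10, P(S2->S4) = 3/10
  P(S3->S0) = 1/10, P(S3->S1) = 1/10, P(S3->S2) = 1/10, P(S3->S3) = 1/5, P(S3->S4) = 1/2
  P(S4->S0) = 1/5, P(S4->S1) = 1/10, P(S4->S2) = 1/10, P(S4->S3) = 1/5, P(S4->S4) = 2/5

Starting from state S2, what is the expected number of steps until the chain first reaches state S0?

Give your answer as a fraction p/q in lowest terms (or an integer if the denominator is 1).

Let h_i = expected steps to first reach S0 from state i.
Boundary: h_S0 = 0.
First-step equations for the other states:
  h_S1 = 1 + 2/5*h_S0 + 1/10*h_S1 + 1/10*h_S2 + 1/5*h_S3 + 1/5*h_S4
  h_S2 = 1 + 1/5*h_S0 + 3/10*h_S1 + 1/10*h_S2 + 1/10*h_S3 + 3/10*h_S4
  h_S3 = 1 + 1/10*h_S0 + 1/10*h_S1 + 1/10*h_S2 + 1/5*h_S3 + 1/2*h_S4
  h_S4 = 1 + 1/5*h_S0 + 1/10*h_S1 + 1/10*h_S2 + 1/5*h_S3 + 2/5*h_S4

Substituting h_S0 = 0 and rearranging gives the linear system (I - Q) h = 1:
  [9/10, -1/10, -1/5, -1/5] . (h_S1, h_S2, h_S3, h_S4) = 1
  [-3/10, 9/10, -1/10, -3/10] . (h_S1, h_S2, h_S3, h_S4) = 1
  [-1/10, -1/10, 4/5, -1/2] . (h_S1, h_S2, h_S3, h_S4) = 1
  [-1/10, -1/10, -1/5, 3/5] . (h_S1, h_S2, h_S3, h_S4) = 1

Solving yields:
  h_S1 = 160/41
  h_S2 = 190/41
  h_S3 = 220/41
  h_S4 = 200/41

Starting state is S2, so the expected hitting time is h_S2 = 190/41.

Answer: 190/41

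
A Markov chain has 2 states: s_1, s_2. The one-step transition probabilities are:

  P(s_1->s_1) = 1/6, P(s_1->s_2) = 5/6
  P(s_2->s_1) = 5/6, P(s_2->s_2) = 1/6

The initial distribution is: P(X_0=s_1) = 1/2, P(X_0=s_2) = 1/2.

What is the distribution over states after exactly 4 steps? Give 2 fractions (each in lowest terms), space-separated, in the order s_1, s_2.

Answer: 1/2 1/2

Derivation:
Propagating the distribution step by step (d_{t+1} = d_t * P):
d_0 = (s_1=1/2, s_2=1/2)
  d_1[s_1] = 1/2*1/6 + 1/2*5/6 = 1/2
  d_1[s_2] = 1/2*5/6 + 1/2*1/6 = 1/2
d_1 = (s_1=1/2, s_2=1/2)
  d_2[s_1] = 1/2*1/6 + 1/2*5/6 = 1/2
  d_2[s_2] = 1/2*5/6 + 1/2*1/6 = 1/2
d_2 = (s_1=1/2, s_2=1/2)
  d_3[s_1] = 1/2*1/6 + 1/2*5/6 = 1/2
  d_3[s_2] = 1/2*5/6 + 1/2*1/6 = 1/2
d_3 = (s_1=1/2, s_2=1/2)
  d_4[s_1] = 1/2*1/6 + 1/2*5/6 = 1/2
  d_4[s_2] = 1/2*5/6 + 1/2*1/6 = 1/2
d_4 = (s_1=1/2, s_2=1/2)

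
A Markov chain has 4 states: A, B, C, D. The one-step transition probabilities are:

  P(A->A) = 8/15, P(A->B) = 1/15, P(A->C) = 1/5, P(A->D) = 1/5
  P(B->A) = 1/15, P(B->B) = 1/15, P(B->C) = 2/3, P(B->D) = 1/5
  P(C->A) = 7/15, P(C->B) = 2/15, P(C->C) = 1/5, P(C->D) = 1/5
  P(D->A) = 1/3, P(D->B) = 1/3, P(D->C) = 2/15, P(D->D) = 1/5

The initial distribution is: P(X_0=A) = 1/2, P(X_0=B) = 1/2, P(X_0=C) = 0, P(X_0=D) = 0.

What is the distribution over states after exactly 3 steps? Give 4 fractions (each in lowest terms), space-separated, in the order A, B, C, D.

Propagating the distribution step by step (d_{t+1} = d_t * P):
d_0 = (A=1/2, B=1/2, C=0, D=0)
  d_1[A] = 1/2*8/15 + 1/2*1/15 + 0*7/15 + 0*1/3 = 3/10
  d_1[B] = 1/2*1/15 + 1/2*1/15 + 0*2/15 + 0*1/3 = 1/15
  d_1[C] = 1/2*1/5 + 1/2*2/3 + 0*1/5 + 0*2/15 = 13/30
  d_1[D] = 1/2*1/5 + 1/2*1/5 + 0*1/5 + 0*1/5 = 1/5
d_1 = (A=3/10, B=1/15, C=13/30, D=1/5)
  d_2[A] = 3/10*8/15 + 1/15*1/15 + 13/30*7/15 + 1/5*1/3 = 13/30
  d_2[B] = 3/10*1/15 + 1/15*1/15 + 13/30*2/15 + 1/5*1/3 = 67/450
  d_2[C] = 3/10*1/5 + 1/15*2/3 + 13/30*1/5 + 1/5*2/15 = 49/225
  d_2[D] = 3/10*1/5 + 1/15*1/5 + 13/30*1/5 + 1/5*1/5 = 1/5
d_2 = (A=13/30, B=67/450, C=49/225, D=1/5)
  d_3[A] = 13/30*8/15 + 67/450*1/15 + 49/225*7/15 + 1/5*1/3 = 307/750
  d_3[B] = 13/30*1/15 + 67/450*1/15 + 49/225*2/15 + 1/5*1/3 = 454/3375
  d_3[C] = 13/30*1/5 + 67/450*2/3 + 49/225*1/5 + 1/5*2/15 = 1729/6750
  d_3[D] = 13/30*1/5 + 67/450*1/5 + 49/225*1/5 + 1/5*1/5 = 1/5
d_3 = (A=307/750, B=454/3375, C=1729/6750, D=1/5)

Answer: 307/750 454/3375 1729/6750 1/5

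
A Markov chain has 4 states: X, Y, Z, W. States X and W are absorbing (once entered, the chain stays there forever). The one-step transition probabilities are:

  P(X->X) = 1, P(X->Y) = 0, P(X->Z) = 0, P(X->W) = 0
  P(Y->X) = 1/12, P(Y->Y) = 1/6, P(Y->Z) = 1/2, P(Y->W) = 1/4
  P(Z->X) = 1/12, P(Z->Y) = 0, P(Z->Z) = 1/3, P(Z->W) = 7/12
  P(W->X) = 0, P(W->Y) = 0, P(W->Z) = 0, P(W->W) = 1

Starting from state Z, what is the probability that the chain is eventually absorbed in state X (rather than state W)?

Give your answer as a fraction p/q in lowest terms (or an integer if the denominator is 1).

Answer: 1/8

Derivation:
Let a_i = P(absorbed in X | start in state i).
Boundary conditions: a_X = 1, a_W = 0.
For each transient state i, a_i = sum_j P(i->j) * a_j:
  a_Y = 1/12*a_X + 1/6*a_Y + 1/2*a_Z + 1/4*a_W
  a_Z = 1/12*a_X + 0*a_Y + 1/3*a_Z + 7/12*a_W

Substituting a_X = 1 and a_W = 0, rearrange to (I - Q) a = r where r[i] = P(i -> X):
  [5/6, -1/2] . (a_Y, a_Z) = 1/12
  [0, 2/3] . (a_Y, a_Z) = 1/12

Solving yields:
  a_Y = 7/40
  a_Z = 1/8

Starting state is Z, so the absorption probability is a_Z = 1/8.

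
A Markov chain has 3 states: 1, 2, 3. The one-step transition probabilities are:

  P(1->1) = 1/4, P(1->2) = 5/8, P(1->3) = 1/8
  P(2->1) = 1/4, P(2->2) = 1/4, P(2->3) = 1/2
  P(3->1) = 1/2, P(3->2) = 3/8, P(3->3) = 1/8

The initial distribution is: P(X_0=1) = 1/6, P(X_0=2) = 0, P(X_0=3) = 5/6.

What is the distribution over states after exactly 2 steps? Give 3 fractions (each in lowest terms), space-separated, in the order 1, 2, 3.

Answer: 9/32 7/16 9/32

Derivation:
Propagating the distribution step by step (d_{t+1} = d_t * P):
d_0 = (1=1/6, 2=0, 3=5/6)
  d_1[1] = 1/6*1/4 + 0*1/4 + 5/6*1/2 = 11/24
  d_1[2] = 1/6*5/8 + 0*1/4 + 5/6*3/8 = 5/12
  d_1[3] = 1/6*1/8 + 0*1/2 + 5/6*1/8 = 1/8
d_1 = (1=11/24, 2=5/12, 3=1/8)
  d_2[1] = 11/24*1/4 + 5/12*1/4 + 1/8*1/2 = 9/32
  d_2[2] = 11/24*5/8 + 5/12*1/4 + 1/8*3/8 = 7/16
  d_2[3] = 11/24*1/8 + 5/12*1/2 + 1/8*1/8 = 9/32
d_2 = (1=9/32, 2=7/16, 3=9/32)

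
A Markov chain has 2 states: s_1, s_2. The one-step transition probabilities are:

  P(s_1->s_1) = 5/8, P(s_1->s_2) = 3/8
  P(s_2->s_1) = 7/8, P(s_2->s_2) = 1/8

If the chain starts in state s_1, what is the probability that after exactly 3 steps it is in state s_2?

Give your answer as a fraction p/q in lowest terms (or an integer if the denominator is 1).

Answer: 39/128

Derivation:
Computing P^3 by repeated multiplication:
P^1 =
  s_1: [5/8, 3/8]
  s_2: [7/8, 1/8]
P^2 =
  s_1: [23/32, 9/32]
  s_2: [21/32, 11/32]
P^3 =
  s_1: [89/128, 39/128]
  s_2: [91/128, 37/128]

(P^3)[s_1 -> s_2] = 39/128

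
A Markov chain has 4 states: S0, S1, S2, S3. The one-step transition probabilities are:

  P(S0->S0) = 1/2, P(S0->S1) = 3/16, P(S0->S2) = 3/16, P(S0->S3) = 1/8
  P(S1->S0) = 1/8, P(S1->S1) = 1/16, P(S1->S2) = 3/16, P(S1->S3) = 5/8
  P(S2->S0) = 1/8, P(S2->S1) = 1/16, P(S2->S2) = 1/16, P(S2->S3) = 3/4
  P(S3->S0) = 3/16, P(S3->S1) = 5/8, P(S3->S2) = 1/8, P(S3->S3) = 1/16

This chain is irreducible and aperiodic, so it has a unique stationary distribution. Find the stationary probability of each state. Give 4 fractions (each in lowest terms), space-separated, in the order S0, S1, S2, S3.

The stationary distribution satisfies pi = pi * P, i.e.:
  pi_S0 = 1/2*pi_S0 + 1/8*pi_S1 + 1/8*pi_S2 + 3/16*pi_S3
  pi_S1 = 3/16*pi_S0 + 1/16*pi_S1 + 1/16*pi_S2 + 5/8*pi_S3
  pi_S2 = 3/16*pi_S0 + 3/16*pi_S1 + 1/16*pi_S2 + 1/8*pi_S3
  pi_S3 = 1/8*pi_S0 + 5/8*pi_S1 + 3/4*pi_S2 + 1/16*pi_S3
with normalization: pi_S0 + pi_S1 + pi_S2 + pi_S3 = 1.

Using the first 3 balance equations plus normalization, the linear system A*pi = b is:
  [-1/2, 1/8, 1/8, 3/16] . pi = 0
  [3/16, -15/16, 1/16, 5/8] . pi = 0
  [3/16, 3/16, -15/16, 1/8] . pi = 0
  [1, 1, 1, 1] . pi = 1

Solving yields:
  pi_S0 = 545/2332
  pi_S1 = 164/583
  pi_S2 = 345/2332
  pi_S3 = 393/1166

Verification (pi * P):
  545/2332*1/2 + 164/583*1/8 + 345/2332*1/8 + 393/1166*3/16 = 545/2332 = pi_S0  (ok)
  545/2332*3/16 + 164/583*1/16 + 345/2332*1/16 + 393/1166*5/8 = 164/583 = pi_S1  (ok)
  545/2332*3/16 + 164/583*3/16 + 345/2332*1/16 + 393/1166*1/8 = 345/2332 = pi_S2  (ok)
  545/2332*1/8 + 164/583*5/8 + 345/2332*3/4 + 393/1166*1/16 = 393/1166 = pi_S3  (ok)

Answer: 545/2332 164/583 345/2332 393/1166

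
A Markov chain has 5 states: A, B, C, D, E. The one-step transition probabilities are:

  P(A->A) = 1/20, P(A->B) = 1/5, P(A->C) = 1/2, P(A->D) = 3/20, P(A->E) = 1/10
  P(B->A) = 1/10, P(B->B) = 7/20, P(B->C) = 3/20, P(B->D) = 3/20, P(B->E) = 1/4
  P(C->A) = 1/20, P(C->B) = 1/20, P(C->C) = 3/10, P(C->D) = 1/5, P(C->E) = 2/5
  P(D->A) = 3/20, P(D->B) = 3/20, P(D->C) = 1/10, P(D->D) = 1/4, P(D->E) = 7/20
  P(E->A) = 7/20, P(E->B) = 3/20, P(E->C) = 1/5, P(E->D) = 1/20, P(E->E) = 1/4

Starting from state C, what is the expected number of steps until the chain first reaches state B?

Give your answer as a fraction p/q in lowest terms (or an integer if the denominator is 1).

Let h_i = expected steps to first reach B from state i.
Boundary: h_B = 0.
First-step equations for the other states:
  h_A = 1 + 1/20*h_A + 1/5*h_B + 1/2*h_C + 3/20*h_D + 1/10*h_E
  h_C = 1 + 1/20*h_A + 1/20*h_B + 3/10*h_C + 1/5*h_D + 2/5*h_E
  h_D = 1 + 3/20*h_A + 3/20*h_B + 1/10*h_C + 1/4*h_D + 7/20*h_E
  h_E = 1 + 7/20*h_A + 3/20*h_B + 1/5*h_C + 1/20*h_D + 1/4*h_E

Substituting h_B = 0 and rearranging gives the linear system (I - Q) h = 1:
  [19/20, -1/2, -3/20, -1/10] . (h_A, h_C, h_D, h_E) = 1
  [-1/20, 7/10, -1/5, -2/5] . (h_A, h_C, h_D, h_E) = 1
  [-3/20, -1/10, 3/4, -7/20] . (h_A, h_C, h_D, h_E) = 1
  [-7/20, -1/5, -1/20, 3/4] . (h_A, h_C, h_D, h_E) = 1

Solving yields:
  h_A = 11860/1591
  h_C = 93680/11137
  h_D = 83200/11137
  h_E = 84120/11137

Starting state is C, so the expected hitting time is h_C = 93680/11137.

Answer: 93680/11137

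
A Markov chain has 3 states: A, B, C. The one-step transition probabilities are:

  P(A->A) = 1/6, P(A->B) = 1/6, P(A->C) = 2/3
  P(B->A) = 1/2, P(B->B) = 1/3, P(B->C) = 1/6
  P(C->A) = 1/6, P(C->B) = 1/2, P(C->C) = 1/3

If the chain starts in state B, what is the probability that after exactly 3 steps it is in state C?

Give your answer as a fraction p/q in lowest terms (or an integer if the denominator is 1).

Computing P^3 by repeated multiplication:
P^1 =
  A: [1/6, 1/6, 2/3]
  B: [1/2, 1/3, 1/6]
  C: [1/6, 1/2, 1/3]
P^2 =
  A: [2/9, 5/12, 13/36]
  B: [5/18, 5/18, 4/9]
  C: [1/3, 13/36, 11/36]
P^3 =
  A: [11/36, 77/216, 73/216]
  B: [7/27, 13/36, 41/108]
  C: [31/108, 71/216, 83/216]

(P^3)[B -> C] = 41/108

Answer: 41/108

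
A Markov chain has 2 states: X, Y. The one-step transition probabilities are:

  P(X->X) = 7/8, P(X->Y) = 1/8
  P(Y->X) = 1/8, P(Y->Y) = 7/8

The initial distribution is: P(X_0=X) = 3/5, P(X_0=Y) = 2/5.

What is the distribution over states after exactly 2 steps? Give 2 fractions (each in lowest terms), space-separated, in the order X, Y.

Propagating the distribution step by step (d_{t+1} = d_t * P):
d_0 = (X=3/5, Y=2/5)
  d_1[X] = 3/5*7/8 + 2/5*1/8 = 23/40
  d_1[Y] = 3/5*1/8 + 2/5*7/8 = 17/40
d_1 = (X=23/40, Y=17/40)
  d_2[X] = 23/40*7/8 + 17/40*1/8 = 89/160
  d_2[Y] = 23/40*1/8 + 17/40*7/8 = 71/160
d_2 = (X=89/160, Y=71/160)

Answer: 89/160 71/160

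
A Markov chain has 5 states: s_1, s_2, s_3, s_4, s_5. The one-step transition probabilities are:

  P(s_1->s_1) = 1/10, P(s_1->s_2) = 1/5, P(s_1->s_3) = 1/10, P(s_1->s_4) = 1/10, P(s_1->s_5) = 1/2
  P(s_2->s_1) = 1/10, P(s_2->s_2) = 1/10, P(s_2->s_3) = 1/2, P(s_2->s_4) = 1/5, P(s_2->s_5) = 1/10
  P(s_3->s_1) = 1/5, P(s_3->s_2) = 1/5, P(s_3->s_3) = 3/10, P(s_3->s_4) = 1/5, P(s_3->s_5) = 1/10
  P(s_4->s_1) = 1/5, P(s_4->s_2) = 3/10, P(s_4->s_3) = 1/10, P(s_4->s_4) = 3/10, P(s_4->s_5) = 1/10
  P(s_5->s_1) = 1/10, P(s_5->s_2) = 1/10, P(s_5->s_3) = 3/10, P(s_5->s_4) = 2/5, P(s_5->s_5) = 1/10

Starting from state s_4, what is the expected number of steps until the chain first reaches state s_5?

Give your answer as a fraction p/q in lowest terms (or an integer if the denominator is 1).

Answer: 91/15

Derivation:
Let h_i = expected steps to first reach s_5 from state i.
Boundary: h_s_5 = 0.
First-step equations for the other states:
  h_s_1 = 1 + 1/10*h_s_1 + 1/5*h_s_2 + 1/10*h_s_3 + 1/10*h_s_4 + 1/2*h_s_5
  h_s_2 = 1 + 1/10*h_s_1 + 1/10*h_s_2 + 1/2*h_s_3 + 1/5*h_s_4 + 1/10*h_s_5
  h_s_3 = 1 + 1/5*h_s_1 + 1/5*h_s_2 + 3/10*h_s_3 + 1/5*h_s_4 + 1/10*h_s_5
  h_s_4 = 1 + 1/5*h_s_1 + 3/10*h_s_2 + 1/10*h_s_3 + 3/10*h_s_4 + 1/10*h_s_5

Substituting h_s_5 = 0 and rearranging gives the linear system (I - Q) h = 1:
  [9/10, -1/5, -1/10, -1/10] . (h_s_1, h_s_2, h_s_3, h_s_4) = 1
  [-1/10, 9/10, -1/2, -1/5] . (h_s_1, h_s_2, h_s_3, h_s_4) = 1
  [-1/5, -1/5, 7/10, -1/5] . (h_s_1, h_s_2, h_s_3, h_s_4) = 1
  [-1/5, -3/10, -1/10, 7/10] . (h_s_1, h_s_2, h_s_3, h_s_4) = 1

Solving yields:
  h_s_1 = 173/45
  h_s_2 = 281/45
  h_s_3 = 272/45
  h_s_4 = 91/15

Starting state is s_4, so the expected hitting time is h_s_4 = 91/15.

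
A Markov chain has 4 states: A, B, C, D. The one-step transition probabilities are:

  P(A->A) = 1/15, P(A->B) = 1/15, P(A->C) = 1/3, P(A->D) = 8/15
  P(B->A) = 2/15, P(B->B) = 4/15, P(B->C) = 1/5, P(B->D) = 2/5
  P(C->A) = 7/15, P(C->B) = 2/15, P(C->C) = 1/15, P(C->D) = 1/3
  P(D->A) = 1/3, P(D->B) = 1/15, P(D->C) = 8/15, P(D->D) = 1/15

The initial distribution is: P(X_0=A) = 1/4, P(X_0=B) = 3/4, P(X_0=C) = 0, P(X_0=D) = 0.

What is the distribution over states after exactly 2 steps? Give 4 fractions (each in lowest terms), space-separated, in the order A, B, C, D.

Propagating the distribution step by step (d_{t+1} = d_t * P):
d_0 = (A=1/4, B=3/4, C=0, D=0)
  d_1[A] = 1/4*1/15 + 3/4*2/15 + 0*7/15 + 0*1/3 = 7/60
  d_1[B] = 1/4*1/15 + 3/4*4/15 + 0*2/15 + 0*1/15 = 13/60
  d_1[C] = 1/4*1/3 + 3/4*1/5 + 0*1/15 + 0*8/15 = 7/30
  d_1[D] = 1/4*8/15 + 3/4*2/5 + 0*1/3 + 0*1/15 = 13/30
d_1 = (A=7/60, B=13/60, C=7/30, D=13/30)
  d_2[A] = 7/60*1/15 + 13/60*2/15 + 7/30*7/15 + 13/30*1/3 = 29/100
  d_2[B] = 7/60*1/15 + 13/60*4/15 + 7/30*2/15 + 13/30*1/15 = 113/900
  d_2[C] = 7/60*1/3 + 13/60*1/5 + 7/30*1/15 + 13/30*8/15 = 74/225
  d_2[D] = 7/60*8/15 + 13/60*2/5 + 7/30*1/3 + 13/30*1/15 = 23/90
d_2 = (A=29/100, B=113/900, C=74/225, D=23/90)

Answer: 29/100 113/900 74/225 23/90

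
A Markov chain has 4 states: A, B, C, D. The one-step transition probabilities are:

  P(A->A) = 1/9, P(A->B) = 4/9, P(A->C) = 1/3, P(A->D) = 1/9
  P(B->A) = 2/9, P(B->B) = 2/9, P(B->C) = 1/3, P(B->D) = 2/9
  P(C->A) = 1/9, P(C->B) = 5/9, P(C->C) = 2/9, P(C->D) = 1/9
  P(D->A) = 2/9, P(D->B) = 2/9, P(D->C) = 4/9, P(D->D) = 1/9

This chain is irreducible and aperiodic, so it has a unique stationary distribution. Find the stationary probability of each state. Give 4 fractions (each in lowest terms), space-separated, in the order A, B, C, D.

Answer: 170/1009 368/1009 318/1009 153/1009

Derivation:
The stationary distribution satisfies pi = pi * P, i.e.:
  pi_A = 1/9*pi_A + 2/9*pi_B + 1/9*pi_C + 2/9*pi_D
  pi_B = 4/9*pi_A + 2/9*pi_B + 5/9*pi_C + 2/9*pi_D
  pi_C = 1/3*pi_A + 1/3*pi_B + 2/9*pi_C + 4/9*pi_D
  pi_D = 1/9*pi_A + 2/9*pi_B + 1/9*pi_C + 1/9*pi_D
with normalization: pi_A + pi_B + pi_C + pi_D = 1.

Using the first 3 balance equations plus normalization, the linear system A*pi = b is:
  [-8/9, 2/9, 1/9, 2/9] . pi = 0
  [4/9, -7/9, 5/9, 2/9] . pi = 0
  [1/3, 1/3, -7/9, 4/9] . pi = 0
  [1, 1, 1, 1] . pi = 1

Solving yields:
  pi_A = 170/1009
  pi_B = 368/1009
  pi_C = 318/1009
  pi_D = 153/1009

Verification (pi * P):
  170/1009*1/9 + 368/1009*2/9 + 318/1009*1/9 + 153/1009*2/9 = 170/1009 = pi_A  (ok)
  170/1009*4/9 + 368/1009*2/9 + 318/1009*5/9 + 153/1009*2/9 = 368/1009 = pi_B  (ok)
  170/1009*1/3 + 368/1009*1/3 + 318/1009*2/9 + 153/1009*4/9 = 318/1009 = pi_C  (ok)
  170/1009*1/9 + 368/1009*2/9 + 318/1009*1/9 + 153/1009*1/9 = 153/1009 = pi_D  (ok)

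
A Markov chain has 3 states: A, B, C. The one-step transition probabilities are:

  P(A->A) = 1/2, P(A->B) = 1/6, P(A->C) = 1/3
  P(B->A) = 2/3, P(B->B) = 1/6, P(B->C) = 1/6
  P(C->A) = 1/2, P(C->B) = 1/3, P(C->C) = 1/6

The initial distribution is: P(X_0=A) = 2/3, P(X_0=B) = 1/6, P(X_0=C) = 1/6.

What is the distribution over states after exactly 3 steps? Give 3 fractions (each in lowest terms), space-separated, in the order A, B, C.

Answer: 347/648 271/1296 331/1296

Derivation:
Propagating the distribution step by step (d_{t+1} = d_t * P):
d_0 = (A=2/3, B=1/6, C=1/6)
  d_1[A] = 2/3*1/2 + 1/6*2/3 + 1/6*1/2 = 19/36
  d_1[B] = 2/3*1/6 + 1/6*1/6 + 1/6*1/3 = 7/36
  d_1[C] = 2/3*1/3 + 1/6*1/6 + 1/6*1/6 = 5/18
d_1 = (A=19/36, B=7/36, C=5/18)
  d_2[A] = 19/36*1/2 + 7/36*2/3 + 5/18*1/2 = 115/216
  d_2[B] = 19/36*1/6 + 7/36*1/6 + 5/18*1/3 = 23/108
  d_2[C] = 19/36*1/3 + 7/36*1/6 + 5/18*1/6 = 55/216
d_2 = (A=115/216, B=23/108, C=55/216)
  d_3[A] = 115/216*1/2 + 23/108*2/3 + 55/216*1/2 = 347/648
  d_3[B] = 115/216*1/6 + 23/108*1/6 + 55/216*1/3 = 271/1296
  d_3[C] = 115/216*1/3 + 23/108*1/6 + 55/216*1/6 = 331/1296
d_3 = (A=347/648, B=271/1296, C=331/1296)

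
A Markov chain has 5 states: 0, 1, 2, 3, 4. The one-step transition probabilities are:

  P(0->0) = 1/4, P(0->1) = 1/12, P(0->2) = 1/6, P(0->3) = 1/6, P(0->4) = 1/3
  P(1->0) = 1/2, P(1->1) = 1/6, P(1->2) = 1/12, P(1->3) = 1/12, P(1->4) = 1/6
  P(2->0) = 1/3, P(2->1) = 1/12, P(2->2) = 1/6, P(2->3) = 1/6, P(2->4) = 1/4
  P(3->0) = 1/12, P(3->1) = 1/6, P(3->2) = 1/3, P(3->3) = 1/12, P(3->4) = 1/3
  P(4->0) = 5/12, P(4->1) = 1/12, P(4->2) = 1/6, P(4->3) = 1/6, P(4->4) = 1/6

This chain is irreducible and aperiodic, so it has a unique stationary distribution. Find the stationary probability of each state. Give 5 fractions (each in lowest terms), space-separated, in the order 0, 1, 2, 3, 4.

The stationary distribution satisfies pi = pi * P, i.e.:
  pi_0 = 1/4*pi_0 + 1/2*pi_1 + 1/3*pi_2 + 1/12*pi_3 + 5/12*pi_4
  pi_1 = 1/12*pi_0 + 1/6*pi_1 + 1/12*pi_2 + 1/6*pi_3 + 1/12*pi_4
  pi_2 = 1/6*pi_0 + 1/12*pi_1 + 1/6*pi_2 + 1/3*pi_3 + 1/6*pi_4
  pi_3 = 1/6*pi_0 + 1/12*pi_1 + 1/6*pi_2 + 1/12*pi_3 + 1/6*pi_4
  pi_4 = 1/3*pi_0 + 1/6*pi_1 + 1/4*pi_2 + 1/3*pi_3 + 1/6*pi_4
with normalization: pi_0 + pi_1 + pi_2 + pi_3 + pi_4 = 1.

Using the first 4 balance equations plus normalization, the linear system A*pi = b is:
  [-3/4, 1/2, 1/3, 1/12, 5/12] . pi = 0
  [1/12, -5/6, 1/12, 1/6, 1/12] . pi = 0
  [1/6, 1/12, -5/6, 1/3, 1/6] . pi = 0
  [1/6, 1/12, 1/6, -11/12, 1/6] . pi = 0
  [1, 1, 1, 1, 1] . pi = 1

Solving yields:
  pi_0 = 119/384
  pi_1 = 5/48
  pi_2 = 35/192
  pi_3 = 7/48
  pi_4 = 33/128

Verification (pi * P):
  119/384*1/4 + 5/48*1/2 + 35/192*1/3 + 7/48*1/12 + 33/128*5/12 = 119/384 = pi_0  (ok)
  119/384*1/12 + 5/48*1/6 + 35/192*1/12 + 7/48*1/6 + 33/128*1/12 = 5/48 = pi_1  (ok)
  119/384*1/6 + 5/48*1/12 + 35/192*1/6 + 7/48*1/3 + 33/128*1/6 = 35/192 = pi_2  (ok)
  119/384*1/6 + 5/48*1/12 + 35/192*1/6 + 7/48*1/12 + 33/128*1/6 = 7/48 = pi_3  (ok)
  119/384*1/3 + 5/48*1/6 + 35/192*1/4 + 7/48*1/3 + 33/128*1/6 = 33/128 = pi_4  (ok)

Answer: 119/384 5/48 35/192 7/48 33/128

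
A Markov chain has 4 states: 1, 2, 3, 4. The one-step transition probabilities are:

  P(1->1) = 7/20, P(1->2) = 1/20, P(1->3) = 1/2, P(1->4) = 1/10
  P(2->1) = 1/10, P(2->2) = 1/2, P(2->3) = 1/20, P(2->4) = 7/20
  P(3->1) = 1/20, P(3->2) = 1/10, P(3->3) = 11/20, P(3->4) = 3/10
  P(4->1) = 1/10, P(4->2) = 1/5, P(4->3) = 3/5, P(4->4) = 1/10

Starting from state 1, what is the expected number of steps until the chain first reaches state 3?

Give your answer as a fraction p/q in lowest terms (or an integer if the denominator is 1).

Let h_i = expected steps to first reach 3 from state i.
Boundary: h_3 = 0.
First-step equations for the other states:
  h_1 = 1 + 7/20*h_1 + 1/20*h_2 + 1/2*h_3 + 1/10*h_4
  h_2 = 1 + 1/10*h_1 + 1/2*h_2 + 1/20*h_3 + 7/20*h_4
  h_4 = 1 + 1/10*h_1 + 1/5*h_2 + 3/5*h_3 + 1/10*h_4

Substituting h_3 = 0 and rearranging gives the linear system (I - Q) h = 1:
  [13/20, -1/20, -1/10] . (h_1, h_2, h_4) = 1
  [-1/10, 1/2, -7/20] . (h_1, h_2, h_4) = 1
  [-1/10, -1/5, 9/10] . (h_1, h_2, h_4) = 1

Solving yields:
  h_1 = 410/187
  h_2 = 750/187
  h_4 = 420/187

Starting state is 1, so the expected hitting time is h_1 = 410/187.

Answer: 410/187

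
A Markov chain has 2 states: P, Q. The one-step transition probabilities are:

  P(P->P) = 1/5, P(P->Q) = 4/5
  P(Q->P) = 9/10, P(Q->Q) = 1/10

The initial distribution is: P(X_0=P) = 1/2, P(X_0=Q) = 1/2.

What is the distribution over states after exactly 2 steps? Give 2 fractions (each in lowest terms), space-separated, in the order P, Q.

Propagating the distribution step by step (d_{t+1} = d_t * P):
d_0 = (P=1/2, Q=1/2)
  d_1[P] = 1/2*1/5 + 1/2*9/10 = 11/20
  d_1[Q] = 1/2*4/5 + 1/2*1/10 = 9/20
d_1 = (P=11/20, Q=9/20)
  d_2[P] = 11/20*1/5 + 9/20*9/10 = 103/200
  d_2[Q] = 11/20*4/5 + 9/20*1/10 = 97/200
d_2 = (P=103/200, Q=97/200)

Answer: 103/200 97/200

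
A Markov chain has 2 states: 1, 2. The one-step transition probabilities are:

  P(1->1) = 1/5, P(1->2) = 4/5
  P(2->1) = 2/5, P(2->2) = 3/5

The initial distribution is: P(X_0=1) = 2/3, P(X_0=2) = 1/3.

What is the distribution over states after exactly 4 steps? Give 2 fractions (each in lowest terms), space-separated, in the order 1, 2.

Answer: 626/1875 1249/1875

Derivation:
Propagating the distribution step by step (d_{t+1} = d_t * P):
d_0 = (1=2/3, 2=1/3)
  d_1[1] = 2/3*1/5 + 1/3*2/5 = 4/15
  d_1[2] = 2/3*4/5 + 1/3*3/5 = 11/15
d_1 = (1=4/15, 2=11/15)
  d_2[1] = 4/15*1/5 + 11/15*2/5 = 26/75
  d_2[2] = 4/15*4/5 + 11/15*3/5 = 49/75
d_2 = (1=26/75, 2=49/75)
  d_3[1] = 26/75*1/5 + 49/75*2/5 = 124/375
  d_3[2] = 26/75*4/5 + 49/75*3/5 = 251/375
d_3 = (1=124/375, 2=251/375)
  d_4[1] = 124/375*1/5 + 251/375*2/5 = 626/1875
  d_4[2] = 124/375*4/5 + 251/375*3/5 = 1249/1875
d_4 = (1=626/1875, 2=1249/1875)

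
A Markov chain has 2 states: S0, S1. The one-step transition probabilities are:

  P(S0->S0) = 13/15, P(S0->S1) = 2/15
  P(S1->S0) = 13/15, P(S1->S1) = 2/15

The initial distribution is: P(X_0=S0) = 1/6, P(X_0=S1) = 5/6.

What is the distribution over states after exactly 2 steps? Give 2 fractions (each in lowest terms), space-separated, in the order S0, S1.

Answer: 13/15 2/15

Derivation:
Propagating the distribution step by step (d_{t+1} = d_t * P):
d_0 = (S0=1/6, S1=5/6)
  d_1[S0] = 1/6*13/15 + 5/6*13/15 = 13/15
  d_1[S1] = 1/6*2/15 + 5/6*2/15 = 2/15
d_1 = (S0=13/15, S1=2/15)
  d_2[S0] = 13/15*13/15 + 2/15*13/15 = 13/15
  d_2[S1] = 13/15*2/15 + 2/15*2/15 = 2/15
d_2 = (S0=13/15, S1=2/15)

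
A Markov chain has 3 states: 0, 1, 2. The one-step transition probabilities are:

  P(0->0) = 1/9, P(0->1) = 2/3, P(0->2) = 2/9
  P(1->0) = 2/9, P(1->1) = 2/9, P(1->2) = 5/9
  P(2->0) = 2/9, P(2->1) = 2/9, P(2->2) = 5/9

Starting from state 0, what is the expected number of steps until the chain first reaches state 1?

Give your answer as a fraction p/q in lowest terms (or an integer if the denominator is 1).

Let h_i = expected steps to first reach 1 from state i.
Boundary: h_1 = 0.
First-step equations for the other states:
  h_0 = 1 + 1/9*h_0 + 2/3*h_1 + 2/9*h_2
  h_2 = 1 + 2/9*h_0 + 2/9*h_1 + 5/9*h_2

Substituting h_1 = 0 and rearranging gives the linear system (I - Q) h = 1:
  [8/9, -2/9] . (h_0, h_2) = 1
  [-2/9, 4/9] . (h_0, h_2) = 1

Solving yields:
  h_0 = 27/14
  h_2 = 45/14

Starting state is 0, so the expected hitting time is h_0 = 27/14.

Answer: 27/14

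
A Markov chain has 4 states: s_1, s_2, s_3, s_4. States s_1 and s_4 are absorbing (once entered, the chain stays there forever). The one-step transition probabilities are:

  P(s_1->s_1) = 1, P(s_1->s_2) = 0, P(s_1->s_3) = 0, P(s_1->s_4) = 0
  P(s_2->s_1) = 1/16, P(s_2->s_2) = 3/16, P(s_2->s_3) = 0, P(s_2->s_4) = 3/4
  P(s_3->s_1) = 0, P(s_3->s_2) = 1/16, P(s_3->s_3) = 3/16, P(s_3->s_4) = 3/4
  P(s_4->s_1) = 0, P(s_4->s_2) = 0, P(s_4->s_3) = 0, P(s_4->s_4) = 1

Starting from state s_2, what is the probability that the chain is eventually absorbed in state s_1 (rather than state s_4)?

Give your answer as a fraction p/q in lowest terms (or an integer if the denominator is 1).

Let a_i = P(absorbed in s_1 | start in state i).
Boundary conditions: a_s_1 = 1, a_s_4 = 0.
For each transient state i, a_i = sum_j P(i->j) * a_j:
  a_s_2 = 1/16*a_s_1 + 3/16*a_s_2 + 0*a_s_3 + 3/4*a_s_4
  a_s_3 = 0*a_s_1 + 1/16*a_s_2 + 3/16*a_s_3 + 3/4*a_s_4

Substituting a_s_1 = 1 and a_s_4 = 0, rearrange to (I - Q) a = r where r[i] = P(i -> s_1):
  [13/16, 0] . (a_s_2, a_s_3) = 1/16
  [-1/16, 13/16] . (a_s_2, a_s_3) = 0

Solving yields:
  a_s_2 = 1/13
  a_s_3 = 1/169

Starting state is s_2, so the absorption probability is a_s_2 = 1/13.

Answer: 1/13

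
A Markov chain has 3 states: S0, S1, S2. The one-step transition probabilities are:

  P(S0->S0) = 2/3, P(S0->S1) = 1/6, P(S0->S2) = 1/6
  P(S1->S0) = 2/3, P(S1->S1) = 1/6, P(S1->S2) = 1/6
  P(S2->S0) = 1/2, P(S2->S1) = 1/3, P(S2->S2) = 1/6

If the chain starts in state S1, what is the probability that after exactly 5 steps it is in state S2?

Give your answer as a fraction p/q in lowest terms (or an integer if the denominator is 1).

Computing P^5 by repeated multiplication:
P^1 =
  S0: [2/3, 1/6, 1/6]
  S1: [2/3, 1/6, 1/6]
  S2: [1/2, 1/3, 1/6]
P^2 =
  S0: [23/36, 7/36, 1/6]
  S1: [23/36, 7/36, 1/6]
  S2: [23/36, 7/36, 1/6]
P^3 =
  S0: [23/36, 7/36, 1/6]
  S1: [23/36, 7/36, 1/6]
  S2: [23/36, 7/36, 1/6]
P^4 =
  S0: [23/36, 7/36, 1/6]
  S1: [23/36, 7/36, 1/6]
  S2: [23/36, 7/36, 1/6]
P^5 =
  S0: [23/36, 7/36, 1/6]
  S1: [23/36, 7/36, 1/6]
  S2: [23/36, 7/36, 1/6]

(P^5)[S1 -> S2] = 1/6

Answer: 1/6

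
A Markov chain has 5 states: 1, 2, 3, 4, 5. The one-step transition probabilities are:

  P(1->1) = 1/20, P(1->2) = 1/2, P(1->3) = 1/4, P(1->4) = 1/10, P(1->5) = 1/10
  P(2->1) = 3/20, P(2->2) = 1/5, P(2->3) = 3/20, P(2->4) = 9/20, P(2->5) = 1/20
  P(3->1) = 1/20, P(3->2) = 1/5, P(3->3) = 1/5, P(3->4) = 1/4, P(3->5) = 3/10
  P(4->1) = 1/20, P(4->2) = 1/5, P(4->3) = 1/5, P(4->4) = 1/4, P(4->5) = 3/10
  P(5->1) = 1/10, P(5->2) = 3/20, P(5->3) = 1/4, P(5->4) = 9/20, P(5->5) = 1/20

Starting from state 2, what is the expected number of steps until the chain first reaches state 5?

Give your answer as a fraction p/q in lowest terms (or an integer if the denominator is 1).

Answer: 4960/893

Derivation:
Let h_i = expected steps to first reach 5 from state i.
Boundary: h_5 = 0.
First-step equations for the other states:
  h_1 = 1 + 1/20*h_1 + 1/2*h_2 + 1/4*h_3 + 1/10*h_4 + 1/10*h_5
  h_2 = 1 + 3/20*h_1 + 1/5*h_2 + 3/20*h_3 + 9/20*h_4 + 1/20*h_5
  h_3 = 1 + 1/20*h_1 + 1/5*h_2 + 1/5*h_3 + 1/4*h_4 + 3/10*h_5
  h_4 = 1 + 1/20*h_1 + 1/5*h_2 + 1/5*h_3 + 1/4*h_4 + 3/10*h_5

Substituting h_5 = 0 and rearranging gives the linear system (I - Q) h = 1:
  [19/20, -1/2, -1/4, -1/10] . (h_1, h_2, h_3, h_4) = 1
  [-3/20, 4/5, -3/20, -9/20] . (h_1, h_2, h_3, h_4) = 1
  [-1/20, -1/5, 4/5, -1/4] . (h_1, h_2, h_3, h_4) = 1
  [-1/20, -1/5, -1/5, 3/4] . (h_1, h_2, h_3, h_4) = 1

Solving yields:
  h_1 = 4980/893
  h_2 = 4960/893
  h_3 = 3880/893
  h_4 = 3880/893

Starting state is 2, so the expected hitting time is h_2 = 4960/893.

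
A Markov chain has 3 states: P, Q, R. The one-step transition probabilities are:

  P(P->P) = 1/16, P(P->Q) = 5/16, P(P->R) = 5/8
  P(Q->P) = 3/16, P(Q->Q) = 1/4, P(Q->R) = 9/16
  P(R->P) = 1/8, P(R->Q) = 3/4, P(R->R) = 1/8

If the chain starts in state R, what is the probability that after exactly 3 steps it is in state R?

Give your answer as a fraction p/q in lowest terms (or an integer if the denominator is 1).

Answer: 711/2048

Derivation:
Computing P^3 by repeated multiplication:
P^1 =
  P: [1/16, 5/16, 5/8]
  Q: [3/16, 1/4, 9/16]
  R: [1/8, 3/4, 1/8]
P^2 =
  P: [9/64, 145/256, 75/256]
  Q: [33/256, 139/256, 21/64]
  R: [21/128, 41/128, 33/64]
P^3 =
  P: [621/4096, 415/1024, 1815/4096]
  Q: [309/2048, 1729/4096, 1749/4096]
  R: [69/512, 1061/2048, 711/2048]

(P^3)[R -> R] = 711/2048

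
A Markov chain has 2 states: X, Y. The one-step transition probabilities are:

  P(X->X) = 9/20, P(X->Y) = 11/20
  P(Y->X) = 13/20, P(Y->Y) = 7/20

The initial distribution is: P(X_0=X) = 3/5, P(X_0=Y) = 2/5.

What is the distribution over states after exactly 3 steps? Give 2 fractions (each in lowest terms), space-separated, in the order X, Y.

Answer: 1353/2500 1147/2500

Derivation:
Propagating the distribution step by step (d_{t+1} = d_t * P):
d_0 = (X=3/5, Y=2/5)
  d_1[X] = 3/5*9/20 + 2/5*13/20 = 53/100
  d_1[Y] = 3/5*11/20 + 2/5*7/20 = 47/100
d_1 = (X=53/100, Y=47/100)
  d_2[X] = 53/100*9/20 + 47/100*13/20 = 68/125
  d_2[Y] = 53/100*11/20 + 47/100*7/20 = 57/125
d_2 = (X=68/125, Y=57/125)
  d_3[X] = 68/125*9/20 + 57/125*13/20 = 1353/2500
  d_3[Y] = 68/125*11/20 + 57/125*7/20 = 1147/2500
d_3 = (X=1353/2500, Y=1147/2500)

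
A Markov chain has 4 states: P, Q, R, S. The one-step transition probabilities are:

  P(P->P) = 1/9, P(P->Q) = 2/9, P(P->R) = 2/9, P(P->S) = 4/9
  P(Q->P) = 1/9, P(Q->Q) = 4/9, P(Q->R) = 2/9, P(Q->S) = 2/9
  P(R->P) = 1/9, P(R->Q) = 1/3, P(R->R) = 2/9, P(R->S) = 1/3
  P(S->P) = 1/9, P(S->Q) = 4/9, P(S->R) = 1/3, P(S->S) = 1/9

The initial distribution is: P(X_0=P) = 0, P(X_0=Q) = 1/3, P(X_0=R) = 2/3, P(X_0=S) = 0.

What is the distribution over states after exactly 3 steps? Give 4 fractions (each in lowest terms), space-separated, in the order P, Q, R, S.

Propagating the distribution step by step (d_{t+1} = d_t * P):
d_0 = (P=0, Q=1/3, R=2/3, S=0)
  d_1[P] = 0*1/9 + 1/3*1/9 + 2/3*1/9 + 0*1/9 = 1/9
  d_1[Q] = 0*2/9 + 1/3*4/9 + 2/3*1/3 + 0*4/9 = 10/27
  d_1[R] = 0*2/9 + 1/3*2/9 + 2/3*2/9 + 0*1/3 = 2/9
  d_1[S] = 0*4/9 + 1/3*2/9 + 2/3*1/3 + 0*1/9 = 8/27
d_1 = (P=1/9, Q=10/27, R=2/9, S=8/27)
  d_2[P] = 1/9*1/9 + 10/27*1/9 + 2/9*1/9 + 8/27*1/9 = 1/9
  d_2[Q] = 1/9*2/9 + 10/27*4/9 + 2/9*1/3 + 8/27*4/9 = 32/81
  d_2[R] = 1/9*2/9 + 10/27*2/9 + 2/9*2/9 + 8/27*1/3 = 62/243
  d_2[S] = 1/9*4/9 + 10/27*2/9 + 2/9*1/3 + 8/27*1/9 = 58/243
d_2 = (P=1/9, Q=32/81, R=62/243, S=58/243)
  d_3[P] = 1/9*1/9 + 32/81*1/9 + 62/243*1/9 + 58/243*1/9 = 1/9
  d_3[Q] = 1/9*2/9 + 32/81*4/9 + 62/243*1/3 + 58/243*4/9 = 856/2187
  d_3[R] = 1/9*2/9 + 32/81*2/9 + 62/243*2/9 + 58/243*1/3 = 544/2187
  d_3[S] = 1/9*4/9 + 32/81*2/9 + 62/243*1/3 + 58/243*1/9 = 544/2187
d_3 = (P=1/9, Q=856/2187, R=544/2187, S=544/2187)

Answer: 1/9 856/2187 544/2187 544/2187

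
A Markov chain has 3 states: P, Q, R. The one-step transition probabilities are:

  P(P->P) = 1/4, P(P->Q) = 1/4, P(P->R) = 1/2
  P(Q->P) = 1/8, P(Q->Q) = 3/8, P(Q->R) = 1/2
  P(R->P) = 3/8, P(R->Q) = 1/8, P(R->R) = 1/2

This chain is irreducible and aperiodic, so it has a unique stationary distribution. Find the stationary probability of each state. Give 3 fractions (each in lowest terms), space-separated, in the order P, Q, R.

The stationary distribution satisfies pi = pi * P, i.e.:
  pi_P = 1/4*pi_P + 1/8*pi_Q + 3/8*pi_R
  pi_Q = 1/4*pi_P + 3/8*pi_Q + 1/8*pi_R
  pi_R = 1/2*pi_P + 1/2*pi_Q + 1/2*pi_R
with normalization: pi_P + pi_Q + pi_R = 1.

Using the first 2 balance equations plus normalization, the linear system A*pi = b is:
  [-3/4, 1/8, 3/8] . pi = 0
  [1/4, -5/8, 1/8] . pi = 0
  [1, 1, 1] . pi = 1

Solving yields:
  pi_P = 2/7
  pi_Q = 3/14
  pi_R = 1/2

Verification (pi * P):
  2/7*1/4 + 3/14*1/8 + 1/2*3/8 = 2/7 = pi_P  (ok)
  2/7*1/4 + 3/14*3/8 + 1/2*1/8 = 3/14 = pi_Q  (ok)
  2/7*1/2 + 3/14*1/2 + 1/2*1/2 = 1/2 = pi_R  (ok)

Answer: 2/7 3/14 1/2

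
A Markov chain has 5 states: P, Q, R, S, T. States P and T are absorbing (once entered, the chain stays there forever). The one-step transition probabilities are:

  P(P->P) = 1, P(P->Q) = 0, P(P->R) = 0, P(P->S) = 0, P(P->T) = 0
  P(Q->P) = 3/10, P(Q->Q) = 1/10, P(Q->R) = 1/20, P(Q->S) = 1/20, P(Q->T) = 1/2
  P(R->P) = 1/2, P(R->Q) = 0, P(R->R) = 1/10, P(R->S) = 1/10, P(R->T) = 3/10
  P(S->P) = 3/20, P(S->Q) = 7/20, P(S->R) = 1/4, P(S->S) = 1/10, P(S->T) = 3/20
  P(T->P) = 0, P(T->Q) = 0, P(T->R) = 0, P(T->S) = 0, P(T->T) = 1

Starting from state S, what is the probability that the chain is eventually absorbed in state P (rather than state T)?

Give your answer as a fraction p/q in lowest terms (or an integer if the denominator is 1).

Let a_i = P(absorbed in P | start in state i).
Boundary conditions: a_P = 1, a_T = 0.
For each transient state i, a_i = sum_j P(i->j) * a_j:
  a_Q = 3/10*a_P + 1/10*a_Q + 1/20*a_R + 1/20*a_S + 1/2*a_T
  a_R = 1/2*a_P + 0*a_Q + 1/10*a_R + 1/10*a_S + 3/10*a_T
  a_S = 3/20*a_P + 7/20*a_Q + 1/4*a_R + 1/10*a_S + 3/20*a_T

Substituting a_P = 1 and a_T = 0, rearrange to (I - Q) a = r where r[i] = P(i -> P):
  [9/10, -1/20, -1/20] . (a_Q, a_R, a_S) = 3/10
  [0, 9/10, -1/10] . (a_Q, a_R, a_S) = 1/2
  [-7/20, -1/4, 9/10] . (a_Q, a_R, a_S) = 3/20

Solving yields:
  a_Q = 1087/2756
  a_R = 1681/2756
  a_S = 1349/2756

Starting state is S, so the absorption probability is a_S = 1349/2756.

Answer: 1349/2756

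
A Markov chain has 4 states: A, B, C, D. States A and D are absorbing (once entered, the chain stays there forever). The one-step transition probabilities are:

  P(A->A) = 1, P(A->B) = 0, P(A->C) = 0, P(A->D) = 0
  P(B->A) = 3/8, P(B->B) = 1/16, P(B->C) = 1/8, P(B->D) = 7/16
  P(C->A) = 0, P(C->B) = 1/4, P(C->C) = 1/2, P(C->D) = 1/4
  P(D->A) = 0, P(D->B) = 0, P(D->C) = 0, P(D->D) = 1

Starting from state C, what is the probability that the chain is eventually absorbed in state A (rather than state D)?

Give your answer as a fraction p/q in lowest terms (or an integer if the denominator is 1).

Let a_i = P(absorbed in A | start in state i).
Boundary conditions: a_A = 1, a_D = 0.
For each transient state i, a_i = sum_j P(i->j) * a_j:
  a_B = 3/8*a_A + 1/16*a_B + 1/8*a_C + 7/16*a_D
  a_C = 0*a_A + 1/4*a_B + 1/2*a_C + 1/4*a_D

Substituting a_A = 1 and a_D = 0, rearrange to (I - Q) a = r where r[i] = P(i -> A):
  [15/16, -1/8] . (a_B, a_C) = 3/8
  [-1/4, 1/2] . (a_B, a_C) = 0

Solving yields:
  a_B = 3/7
  a_C = 3/14

Starting state is C, so the absorption probability is a_C = 3/14.

Answer: 3/14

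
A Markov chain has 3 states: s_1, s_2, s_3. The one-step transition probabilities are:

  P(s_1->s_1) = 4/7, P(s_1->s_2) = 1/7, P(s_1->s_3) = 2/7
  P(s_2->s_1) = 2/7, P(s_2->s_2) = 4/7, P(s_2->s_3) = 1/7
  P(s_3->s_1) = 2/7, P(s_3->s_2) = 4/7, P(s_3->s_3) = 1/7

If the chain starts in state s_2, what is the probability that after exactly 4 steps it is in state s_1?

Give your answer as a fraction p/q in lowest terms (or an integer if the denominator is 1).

Computing P^4 by repeated multiplication:
P^1 =
  s_1: [4/7, 1/7, 2/7]
  s_2: [2/7, 4/7, 1/7]
  s_3: [2/7, 4/7, 1/7]
P^2 =
  s_1: [22/49, 16/49, 11/49]
  s_2: [18/49, 22/49, 9/49]
  s_3: [18/49, 22/49, 9/49]
P^3 =
  s_1: [142/343, 130/343, 71/343]
  s_2: [134/343, 142/343, 67/343]
  s_3: [134/343, 142/343, 67/343]
P^4 =
  s_1: [970/2401, 946/2401, 485/2401]
  s_2: [954/2401, 970/2401, 477/2401]
  s_3: [954/2401, 970/2401, 477/2401]

(P^4)[s_2 -> s_1] = 954/2401

Answer: 954/2401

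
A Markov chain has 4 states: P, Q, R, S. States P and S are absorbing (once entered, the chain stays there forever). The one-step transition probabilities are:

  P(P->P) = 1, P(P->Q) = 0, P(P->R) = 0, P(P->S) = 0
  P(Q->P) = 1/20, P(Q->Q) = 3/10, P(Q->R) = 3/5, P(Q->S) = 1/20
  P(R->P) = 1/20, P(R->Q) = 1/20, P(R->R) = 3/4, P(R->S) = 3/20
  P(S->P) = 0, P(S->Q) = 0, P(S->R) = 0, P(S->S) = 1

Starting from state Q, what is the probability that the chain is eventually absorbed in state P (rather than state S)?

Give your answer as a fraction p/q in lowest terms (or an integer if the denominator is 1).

Answer: 17/58

Derivation:
Let a_i = P(absorbed in P | start in state i).
Boundary conditions: a_P = 1, a_S = 0.
For each transient state i, a_i = sum_j P(i->j) * a_j:
  a_Q = 1/20*a_P + 3/10*a_Q + 3/5*a_R + 1/20*a_S
  a_R = 1/20*a_P + 1/20*a_Q + 3/4*a_R + 3/20*a_S

Substituting a_P = 1 and a_S = 0, rearrange to (I - Q) a = r where r[i] = P(i -> P):
  [7/10, -3/5] . (a_Q, a_R) = 1/20
  [-1/20, 1/4] . (a_Q, a_R) = 1/20

Solving yields:
  a_Q = 17/58
  a_R = 15/58

Starting state is Q, so the absorption probability is a_Q = 17/58.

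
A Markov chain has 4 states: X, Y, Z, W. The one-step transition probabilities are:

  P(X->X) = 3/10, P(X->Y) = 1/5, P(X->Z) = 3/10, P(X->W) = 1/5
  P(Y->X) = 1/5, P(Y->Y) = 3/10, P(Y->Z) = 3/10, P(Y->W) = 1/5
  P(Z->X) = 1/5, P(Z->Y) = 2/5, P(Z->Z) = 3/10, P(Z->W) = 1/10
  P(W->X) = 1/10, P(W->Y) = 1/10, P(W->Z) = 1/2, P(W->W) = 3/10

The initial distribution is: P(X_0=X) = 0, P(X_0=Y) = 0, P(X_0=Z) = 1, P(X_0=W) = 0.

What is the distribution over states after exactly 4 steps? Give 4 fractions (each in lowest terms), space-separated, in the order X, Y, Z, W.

Propagating the distribution step by step (d_{t+1} = d_t * P):
d_0 = (X=0, Y=0, Z=1, W=0)
  d_1[X] = 0*3/10 + 0*1/5 + 1*1/5 + 0*1/10 = 1/5
  d_1[Y] = 0*1/5 + 0*3/10 + 1*2/5 + 0*1/10 = 2/5
  d_1[Z] = 0*3/10 + 0*3/10 + 1*3/10 + 0*1/2 = 3/10
  d_1[W] = 0*1/5 + 0*1/5 + 1*1/10 + 0*3/10 = 1/10
d_1 = (X=1/5, Y=2/5, Z=3/10, W=1/10)
  d_2[X] = 1/5*3/10 + 2/5*1/5 + 3/10*1/5 + 1/10*1/10 = 21/100
  d_2[Y] = 1/5*1/5 + 2/5*3/10 + 3/10*2/5 + 1/10*1/10 = 29/100
  d_2[Z] = 1/5*3/10 + 2/5*3/10 + 3/10*3/10 + 1/10*1/2 = 8/25
  d_2[W] = 1/5*1/5 + 2/5*1/5 + 3/10*1/10 + 1/10*3/10 = 9/50
d_2 = (X=21/100, Y=29/100, Z=8/25, W=9/50)
  d_3[X] = 21/100*3/10 + 29/100*1/5 + 8/25*1/5 + 9/50*1/10 = 203/1000
  d_3[Y] = 21/100*1/5 + 29/100*3/10 + 8/25*2/5 + 9/50*1/10 = 11/40
  d_3[Z] = 21/100*3/10 + 29/100*3/10 + 8/25*3/10 + 9/50*1/2 = 42/125
  d_3[W] = 21/100*1/5 + 29/100*1/5 + 8/25*1/10 + 9/50*3/10 = 93/500
d_3 = (X=203/1000, Y=11/40, Z=42/125, W=93/500)
  d_4[X] = 203/1000*3/10 + 11/40*1/5 + 42/125*1/5 + 93/500*1/10 = 2017/10000
  d_4[Y] = 203/1000*1/5 + 11/40*3/10 + 42/125*2/5 + 93/500*1/10 = 2761/10000
  d_4[Z] = 203/1000*3/10 + 11/40*3/10 + 42/125*3/10 + 93/500*1/2 = 843/2500
  d_4[W] = 203/1000*1/5 + 11/40*1/5 + 42/125*1/10 + 93/500*3/10 = 37/200
d_4 = (X=2017/10000, Y=2761/10000, Z=843/2500, W=37/200)

Answer: 2017/10000 2761/10000 843/2500 37/200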